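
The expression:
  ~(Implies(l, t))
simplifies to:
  l & ~t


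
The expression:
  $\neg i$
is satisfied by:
  {i: False}


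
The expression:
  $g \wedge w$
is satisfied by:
  {w: True, g: True}


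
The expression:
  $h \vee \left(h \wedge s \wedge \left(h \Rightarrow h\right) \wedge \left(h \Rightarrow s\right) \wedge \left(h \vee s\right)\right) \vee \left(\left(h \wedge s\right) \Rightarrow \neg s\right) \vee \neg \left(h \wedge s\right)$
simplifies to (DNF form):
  $\text{True}$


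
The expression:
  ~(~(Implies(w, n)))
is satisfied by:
  {n: True, w: False}
  {w: False, n: False}
  {w: True, n: True}


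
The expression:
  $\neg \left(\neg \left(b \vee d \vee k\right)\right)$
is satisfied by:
  {b: True, d: True, k: True}
  {b: True, d: True, k: False}
  {b: True, k: True, d: False}
  {b: True, k: False, d: False}
  {d: True, k: True, b: False}
  {d: True, k: False, b: False}
  {k: True, d: False, b: False}


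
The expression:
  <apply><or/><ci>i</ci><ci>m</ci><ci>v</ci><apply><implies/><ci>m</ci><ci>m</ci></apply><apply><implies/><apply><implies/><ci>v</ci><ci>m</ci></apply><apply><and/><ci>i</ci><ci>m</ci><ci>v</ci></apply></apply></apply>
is always true.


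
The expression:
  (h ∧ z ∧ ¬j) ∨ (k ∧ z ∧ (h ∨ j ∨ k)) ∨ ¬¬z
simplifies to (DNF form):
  z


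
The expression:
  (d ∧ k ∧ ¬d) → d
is always true.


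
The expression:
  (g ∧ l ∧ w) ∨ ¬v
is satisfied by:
  {w: True, g: True, l: True, v: False}
  {w: True, g: True, l: False, v: False}
  {w: True, l: True, g: False, v: False}
  {w: True, l: False, g: False, v: False}
  {g: True, l: True, w: False, v: False}
  {g: True, w: False, l: False, v: False}
  {g: False, l: True, w: False, v: False}
  {g: False, w: False, l: False, v: False}
  {w: True, v: True, g: True, l: True}


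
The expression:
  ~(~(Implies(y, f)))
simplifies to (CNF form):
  f | ~y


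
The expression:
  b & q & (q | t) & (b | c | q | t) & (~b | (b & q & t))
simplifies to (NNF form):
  b & q & t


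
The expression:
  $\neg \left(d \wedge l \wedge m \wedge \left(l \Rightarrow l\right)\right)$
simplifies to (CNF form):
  $\neg d \vee \neg l \vee \neg m$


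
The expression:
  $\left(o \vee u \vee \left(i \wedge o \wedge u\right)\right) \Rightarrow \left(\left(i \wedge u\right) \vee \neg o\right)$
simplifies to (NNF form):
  $\left(i \wedge u\right) \vee \neg o$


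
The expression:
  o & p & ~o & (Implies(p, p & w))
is never true.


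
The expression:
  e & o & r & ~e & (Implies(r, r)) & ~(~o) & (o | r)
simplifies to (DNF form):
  False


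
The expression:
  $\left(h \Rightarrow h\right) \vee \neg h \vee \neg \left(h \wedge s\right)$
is always true.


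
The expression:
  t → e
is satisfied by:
  {e: True, t: False}
  {t: False, e: False}
  {t: True, e: True}


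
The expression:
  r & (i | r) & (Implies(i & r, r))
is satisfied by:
  {r: True}


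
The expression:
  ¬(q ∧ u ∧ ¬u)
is always true.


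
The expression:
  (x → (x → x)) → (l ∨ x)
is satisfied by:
  {x: True, l: True}
  {x: True, l: False}
  {l: True, x: False}


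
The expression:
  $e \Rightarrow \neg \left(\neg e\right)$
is always true.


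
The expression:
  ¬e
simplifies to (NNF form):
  ¬e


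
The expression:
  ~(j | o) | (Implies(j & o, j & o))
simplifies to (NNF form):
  True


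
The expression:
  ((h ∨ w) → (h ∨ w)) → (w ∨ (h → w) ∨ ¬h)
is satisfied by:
  {w: True, h: False}
  {h: False, w: False}
  {h: True, w: True}


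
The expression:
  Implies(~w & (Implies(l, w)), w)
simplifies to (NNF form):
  l | w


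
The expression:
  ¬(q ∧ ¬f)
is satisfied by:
  {f: True, q: False}
  {q: False, f: False}
  {q: True, f: True}


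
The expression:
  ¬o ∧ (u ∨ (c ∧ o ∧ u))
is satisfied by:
  {u: True, o: False}


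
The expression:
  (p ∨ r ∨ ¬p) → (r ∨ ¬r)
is always true.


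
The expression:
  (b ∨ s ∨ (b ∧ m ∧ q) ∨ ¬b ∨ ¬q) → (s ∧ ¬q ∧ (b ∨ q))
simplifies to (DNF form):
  b ∧ s ∧ ¬q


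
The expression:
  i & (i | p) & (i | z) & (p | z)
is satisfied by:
  {i: True, z: True, p: True}
  {i: True, z: True, p: False}
  {i: True, p: True, z: False}


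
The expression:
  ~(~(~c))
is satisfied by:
  {c: False}


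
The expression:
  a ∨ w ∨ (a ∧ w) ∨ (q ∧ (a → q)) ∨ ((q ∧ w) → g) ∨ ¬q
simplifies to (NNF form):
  True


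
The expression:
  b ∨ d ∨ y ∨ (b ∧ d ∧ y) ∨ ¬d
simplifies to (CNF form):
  True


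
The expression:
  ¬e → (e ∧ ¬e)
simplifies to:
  e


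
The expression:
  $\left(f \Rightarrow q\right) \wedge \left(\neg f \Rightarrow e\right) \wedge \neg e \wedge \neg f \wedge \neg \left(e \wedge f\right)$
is never true.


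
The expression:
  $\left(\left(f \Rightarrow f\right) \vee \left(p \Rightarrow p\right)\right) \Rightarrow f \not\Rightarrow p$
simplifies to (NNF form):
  $f \wedge \neg p$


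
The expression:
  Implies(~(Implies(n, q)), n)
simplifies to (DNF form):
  True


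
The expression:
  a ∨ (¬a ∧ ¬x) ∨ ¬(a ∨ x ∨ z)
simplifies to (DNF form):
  a ∨ ¬x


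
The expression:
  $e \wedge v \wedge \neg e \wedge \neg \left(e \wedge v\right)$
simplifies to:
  $\text{False}$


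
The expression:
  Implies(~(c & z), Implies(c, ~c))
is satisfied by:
  {z: True, c: False}
  {c: False, z: False}
  {c: True, z: True}


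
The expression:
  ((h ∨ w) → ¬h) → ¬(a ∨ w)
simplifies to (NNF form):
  h ∨ (¬a ∧ ¬w)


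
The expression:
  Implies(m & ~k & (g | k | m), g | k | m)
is always true.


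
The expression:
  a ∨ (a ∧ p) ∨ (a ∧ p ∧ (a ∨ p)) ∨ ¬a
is always true.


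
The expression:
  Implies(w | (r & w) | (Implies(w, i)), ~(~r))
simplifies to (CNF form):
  r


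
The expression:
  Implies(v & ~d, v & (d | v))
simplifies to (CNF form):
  True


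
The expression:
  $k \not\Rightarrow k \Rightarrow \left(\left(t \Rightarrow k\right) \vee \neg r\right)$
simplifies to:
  $\text{True}$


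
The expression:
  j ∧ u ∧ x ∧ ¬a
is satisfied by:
  {j: True, u: True, x: True, a: False}


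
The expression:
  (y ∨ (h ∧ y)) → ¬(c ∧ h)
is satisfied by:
  {h: False, c: False, y: False}
  {y: True, h: False, c: False}
  {c: True, h: False, y: False}
  {y: True, c: True, h: False}
  {h: True, y: False, c: False}
  {y: True, h: True, c: False}
  {c: True, h: True, y: False}


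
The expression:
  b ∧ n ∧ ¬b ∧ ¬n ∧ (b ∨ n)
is never true.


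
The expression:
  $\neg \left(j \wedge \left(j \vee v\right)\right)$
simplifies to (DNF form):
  $\neg j$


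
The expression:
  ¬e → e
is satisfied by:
  {e: True}


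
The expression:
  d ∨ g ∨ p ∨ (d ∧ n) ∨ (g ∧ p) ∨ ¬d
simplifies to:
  True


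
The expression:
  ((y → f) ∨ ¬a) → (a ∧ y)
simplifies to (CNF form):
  a ∧ y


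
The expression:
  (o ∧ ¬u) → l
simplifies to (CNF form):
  l ∨ u ∨ ¬o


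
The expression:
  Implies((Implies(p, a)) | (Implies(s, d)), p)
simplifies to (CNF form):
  p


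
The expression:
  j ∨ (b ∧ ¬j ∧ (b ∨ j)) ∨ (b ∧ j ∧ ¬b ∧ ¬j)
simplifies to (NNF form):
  b ∨ j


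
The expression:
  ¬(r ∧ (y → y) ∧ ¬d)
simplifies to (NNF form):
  d ∨ ¬r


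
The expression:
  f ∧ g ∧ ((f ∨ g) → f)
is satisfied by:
  {g: True, f: True}


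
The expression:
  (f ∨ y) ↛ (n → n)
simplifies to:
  False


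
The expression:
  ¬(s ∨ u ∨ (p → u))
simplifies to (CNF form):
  p ∧ ¬s ∧ ¬u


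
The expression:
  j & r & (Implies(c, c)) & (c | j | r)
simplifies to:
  j & r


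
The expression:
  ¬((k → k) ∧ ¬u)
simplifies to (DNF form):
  u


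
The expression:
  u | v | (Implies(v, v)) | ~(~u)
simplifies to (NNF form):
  True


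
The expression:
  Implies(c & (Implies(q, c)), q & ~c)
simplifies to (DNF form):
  ~c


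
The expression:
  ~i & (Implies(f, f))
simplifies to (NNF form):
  ~i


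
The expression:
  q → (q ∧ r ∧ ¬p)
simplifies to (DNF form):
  (r ∧ ¬p) ∨ ¬q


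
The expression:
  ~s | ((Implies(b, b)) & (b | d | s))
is always true.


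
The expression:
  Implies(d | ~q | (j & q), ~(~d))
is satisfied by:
  {d: True, q: True, j: False}
  {d: True, q: False, j: False}
  {j: True, d: True, q: True}
  {j: True, d: True, q: False}
  {q: True, j: False, d: False}


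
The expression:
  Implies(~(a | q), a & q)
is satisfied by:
  {a: True, q: True}
  {a: True, q: False}
  {q: True, a: False}


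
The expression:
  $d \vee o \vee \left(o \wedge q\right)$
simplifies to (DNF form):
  $d \vee o$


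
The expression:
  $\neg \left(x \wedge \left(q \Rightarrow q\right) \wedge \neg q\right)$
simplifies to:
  $q \vee \neg x$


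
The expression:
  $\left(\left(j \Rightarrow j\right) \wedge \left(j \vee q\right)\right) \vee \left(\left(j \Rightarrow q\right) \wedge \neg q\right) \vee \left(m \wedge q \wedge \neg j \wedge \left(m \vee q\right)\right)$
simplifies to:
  $\text{True}$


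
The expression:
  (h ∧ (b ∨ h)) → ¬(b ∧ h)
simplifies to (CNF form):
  ¬b ∨ ¬h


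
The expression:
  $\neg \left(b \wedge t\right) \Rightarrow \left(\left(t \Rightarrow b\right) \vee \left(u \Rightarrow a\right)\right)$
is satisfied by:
  {a: True, b: True, u: False, t: False}
  {a: True, u: False, t: False, b: False}
  {b: True, u: False, t: False, a: False}
  {b: False, u: False, t: False, a: False}
  {a: True, t: True, b: True, u: False}
  {a: True, t: True, b: False, u: False}
  {t: True, b: True, a: False, u: False}
  {t: True, a: False, u: False, b: False}
  {b: True, a: True, u: True, t: False}
  {a: True, u: True, b: False, t: False}
  {b: True, u: True, a: False, t: False}
  {u: True, a: False, t: False, b: False}
  {a: True, t: True, u: True, b: True}
  {a: True, t: True, u: True, b: False}
  {t: True, u: True, b: True, a: False}


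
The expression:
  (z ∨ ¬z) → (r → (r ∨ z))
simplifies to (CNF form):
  True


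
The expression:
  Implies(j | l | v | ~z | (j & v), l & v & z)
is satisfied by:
  {v: True, l: True, z: True, j: False}
  {v: True, l: True, z: True, j: True}
  {z: True, v: False, j: False, l: False}


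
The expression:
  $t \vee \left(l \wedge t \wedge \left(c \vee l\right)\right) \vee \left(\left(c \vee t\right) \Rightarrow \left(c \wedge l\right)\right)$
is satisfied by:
  {t: True, l: True, c: False}
  {t: True, c: False, l: False}
  {l: True, c: False, t: False}
  {l: False, c: False, t: False}
  {t: True, l: True, c: True}
  {t: True, c: True, l: False}
  {l: True, c: True, t: False}


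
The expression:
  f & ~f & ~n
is never true.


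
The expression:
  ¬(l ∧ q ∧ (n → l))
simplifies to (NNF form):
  ¬l ∨ ¬q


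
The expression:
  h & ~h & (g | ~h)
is never true.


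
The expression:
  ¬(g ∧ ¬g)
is always true.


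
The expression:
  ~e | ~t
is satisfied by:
  {e: False, t: False}
  {t: True, e: False}
  {e: True, t: False}


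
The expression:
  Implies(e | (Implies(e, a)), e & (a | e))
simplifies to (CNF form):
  e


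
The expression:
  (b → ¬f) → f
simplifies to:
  f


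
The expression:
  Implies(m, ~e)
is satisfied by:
  {m: False, e: False}
  {e: True, m: False}
  {m: True, e: False}


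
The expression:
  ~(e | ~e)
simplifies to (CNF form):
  False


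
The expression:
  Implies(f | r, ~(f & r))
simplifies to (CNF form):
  ~f | ~r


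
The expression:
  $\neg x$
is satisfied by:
  {x: False}


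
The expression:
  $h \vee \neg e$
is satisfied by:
  {h: True, e: False}
  {e: False, h: False}
  {e: True, h: True}


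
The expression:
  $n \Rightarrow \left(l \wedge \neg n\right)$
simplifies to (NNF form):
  $\neg n$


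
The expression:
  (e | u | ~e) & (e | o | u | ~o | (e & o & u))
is always true.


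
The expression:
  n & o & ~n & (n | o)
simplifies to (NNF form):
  False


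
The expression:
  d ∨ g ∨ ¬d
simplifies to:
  True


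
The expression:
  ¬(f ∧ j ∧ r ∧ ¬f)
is always true.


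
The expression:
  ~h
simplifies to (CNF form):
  ~h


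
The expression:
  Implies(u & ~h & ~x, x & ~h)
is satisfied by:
  {x: True, h: True, u: False}
  {x: True, u: False, h: False}
  {h: True, u: False, x: False}
  {h: False, u: False, x: False}
  {x: True, h: True, u: True}
  {x: True, u: True, h: False}
  {h: True, u: True, x: False}


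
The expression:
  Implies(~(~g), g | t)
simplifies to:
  True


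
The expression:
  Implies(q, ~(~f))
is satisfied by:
  {f: True, q: False}
  {q: False, f: False}
  {q: True, f: True}


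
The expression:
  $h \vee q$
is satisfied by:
  {q: True, h: True}
  {q: True, h: False}
  {h: True, q: False}


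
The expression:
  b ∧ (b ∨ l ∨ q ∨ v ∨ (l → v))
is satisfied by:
  {b: True}


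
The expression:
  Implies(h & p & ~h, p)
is always true.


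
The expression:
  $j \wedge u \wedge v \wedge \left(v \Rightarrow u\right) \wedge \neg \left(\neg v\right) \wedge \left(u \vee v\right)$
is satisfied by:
  {j: True, u: True, v: True}


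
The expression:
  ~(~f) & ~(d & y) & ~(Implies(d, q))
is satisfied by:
  {d: True, f: True, q: False, y: False}


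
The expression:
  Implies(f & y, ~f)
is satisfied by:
  {y: False, f: False}
  {f: True, y: False}
  {y: True, f: False}


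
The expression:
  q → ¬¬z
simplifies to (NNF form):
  z ∨ ¬q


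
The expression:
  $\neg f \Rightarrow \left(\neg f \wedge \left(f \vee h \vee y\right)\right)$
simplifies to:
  $f \vee h \vee y$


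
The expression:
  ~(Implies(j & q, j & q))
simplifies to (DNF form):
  False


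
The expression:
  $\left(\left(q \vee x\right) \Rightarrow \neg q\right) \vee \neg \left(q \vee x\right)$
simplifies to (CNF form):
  $\neg q$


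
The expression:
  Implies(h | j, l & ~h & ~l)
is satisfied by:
  {h: False, j: False}


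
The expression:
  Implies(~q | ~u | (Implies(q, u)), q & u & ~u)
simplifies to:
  False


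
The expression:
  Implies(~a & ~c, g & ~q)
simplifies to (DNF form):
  a | c | (g & ~q)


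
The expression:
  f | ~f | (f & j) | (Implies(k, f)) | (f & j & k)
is always true.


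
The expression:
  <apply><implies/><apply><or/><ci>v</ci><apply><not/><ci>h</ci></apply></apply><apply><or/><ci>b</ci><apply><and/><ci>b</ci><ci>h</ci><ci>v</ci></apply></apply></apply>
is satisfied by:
  {b: True, h: True, v: False}
  {b: True, v: False, h: False}
  {b: True, h: True, v: True}
  {b: True, v: True, h: False}
  {h: True, v: False, b: False}


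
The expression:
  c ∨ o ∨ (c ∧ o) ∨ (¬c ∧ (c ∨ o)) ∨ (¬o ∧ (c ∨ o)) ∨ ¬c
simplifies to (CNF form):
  True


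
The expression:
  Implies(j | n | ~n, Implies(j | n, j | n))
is always true.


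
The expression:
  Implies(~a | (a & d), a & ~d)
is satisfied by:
  {a: True, d: False}


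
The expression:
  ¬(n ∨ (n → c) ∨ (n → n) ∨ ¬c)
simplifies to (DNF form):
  False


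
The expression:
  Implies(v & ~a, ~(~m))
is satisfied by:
  {a: True, m: True, v: False}
  {a: True, v: False, m: False}
  {m: True, v: False, a: False}
  {m: False, v: False, a: False}
  {a: True, m: True, v: True}
  {a: True, v: True, m: False}
  {m: True, v: True, a: False}


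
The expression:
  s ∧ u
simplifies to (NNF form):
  s ∧ u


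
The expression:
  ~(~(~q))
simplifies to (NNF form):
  ~q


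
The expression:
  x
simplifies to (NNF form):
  x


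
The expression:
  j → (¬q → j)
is always true.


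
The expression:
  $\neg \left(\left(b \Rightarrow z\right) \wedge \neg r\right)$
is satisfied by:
  {r: True, b: True, z: False}
  {r: True, z: False, b: False}
  {r: True, b: True, z: True}
  {r: True, z: True, b: False}
  {b: True, z: False, r: False}


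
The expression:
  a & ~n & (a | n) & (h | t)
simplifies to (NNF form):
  a & ~n & (h | t)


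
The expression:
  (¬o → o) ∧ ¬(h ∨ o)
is never true.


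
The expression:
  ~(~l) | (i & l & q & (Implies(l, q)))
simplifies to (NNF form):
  l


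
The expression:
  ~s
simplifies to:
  ~s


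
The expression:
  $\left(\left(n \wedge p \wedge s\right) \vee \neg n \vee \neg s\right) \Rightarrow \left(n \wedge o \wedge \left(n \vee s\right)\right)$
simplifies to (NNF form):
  $n \wedge \left(o \vee s\right) \wedge \left(o \vee \neg p\right)$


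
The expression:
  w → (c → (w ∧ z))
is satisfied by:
  {z: True, w: False, c: False}
  {w: False, c: False, z: False}
  {z: True, c: True, w: False}
  {c: True, w: False, z: False}
  {z: True, w: True, c: False}
  {w: True, z: False, c: False}
  {z: True, c: True, w: True}


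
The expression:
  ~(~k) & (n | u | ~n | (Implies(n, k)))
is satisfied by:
  {k: True}


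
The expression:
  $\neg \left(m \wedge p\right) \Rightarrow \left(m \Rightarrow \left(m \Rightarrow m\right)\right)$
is always true.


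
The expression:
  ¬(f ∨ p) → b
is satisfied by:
  {b: True, p: True, f: True}
  {b: True, p: True, f: False}
  {b: True, f: True, p: False}
  {b: True, f: False, p: False}
  {p: True, f: True, b: False}
  {p: True, f: False, b: False}
  {f: True, p: False, b: False}


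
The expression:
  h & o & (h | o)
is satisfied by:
  {h: True, o: True}


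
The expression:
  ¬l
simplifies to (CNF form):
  ¬l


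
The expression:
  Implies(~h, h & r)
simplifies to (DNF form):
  h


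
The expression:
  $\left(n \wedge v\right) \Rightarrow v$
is always true.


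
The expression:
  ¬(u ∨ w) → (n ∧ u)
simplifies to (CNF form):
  u ∨ w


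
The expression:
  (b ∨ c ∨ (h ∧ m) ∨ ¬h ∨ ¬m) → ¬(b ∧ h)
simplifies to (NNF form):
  ¬b ∨ ¬h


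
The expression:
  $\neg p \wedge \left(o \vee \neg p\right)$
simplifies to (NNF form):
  $\neg p$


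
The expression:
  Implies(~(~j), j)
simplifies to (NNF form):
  True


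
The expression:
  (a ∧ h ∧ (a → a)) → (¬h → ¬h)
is always true.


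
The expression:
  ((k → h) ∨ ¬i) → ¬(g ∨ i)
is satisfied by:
  {k: True, g: False, i: False, h: False}
  {k: False, g: False, i: False, h: False}
  {h: True, k: True, g: False, i: False}
  {h: True, k: False, g: False, i: False}
  {i: True, g: False, k: True, h: False}
  {i: True, g: True, k: True, h: False}


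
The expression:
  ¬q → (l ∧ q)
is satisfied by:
  {q: True}


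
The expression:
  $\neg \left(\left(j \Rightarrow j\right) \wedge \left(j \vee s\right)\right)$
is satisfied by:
  {j: False, s: False}


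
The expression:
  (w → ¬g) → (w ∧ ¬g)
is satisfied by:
  {w: True}


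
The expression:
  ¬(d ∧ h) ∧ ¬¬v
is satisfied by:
  {v: True, h: False, d: False}
  {d: True, v: True, h: False}
  {h: True, v: True, d: False}


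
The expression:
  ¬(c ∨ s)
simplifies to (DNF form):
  ¬c ∧ ¬s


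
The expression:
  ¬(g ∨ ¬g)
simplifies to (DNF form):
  False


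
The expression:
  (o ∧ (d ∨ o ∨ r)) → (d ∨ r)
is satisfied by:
  {r: True, d: True, o: False}
  {r: True, o: False, d: False}
  {d: True, o: False, r: False}
  {d: False, o: False, r: False}
  {r: True, d: True, o: True}
  {r: True, o: True, d: False}
  {d: True, o: True, r: False}


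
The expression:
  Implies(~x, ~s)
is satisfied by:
  {x: True, s: False}
  {s: False, x: False}
  {s: True, x: True}


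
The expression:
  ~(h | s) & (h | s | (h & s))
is never true.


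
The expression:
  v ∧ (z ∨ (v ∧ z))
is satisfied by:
  {z: True, v: True}


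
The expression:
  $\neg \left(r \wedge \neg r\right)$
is always true.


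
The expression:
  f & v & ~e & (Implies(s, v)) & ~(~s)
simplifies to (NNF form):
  f & s & v & ~e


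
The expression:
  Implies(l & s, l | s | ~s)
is always true.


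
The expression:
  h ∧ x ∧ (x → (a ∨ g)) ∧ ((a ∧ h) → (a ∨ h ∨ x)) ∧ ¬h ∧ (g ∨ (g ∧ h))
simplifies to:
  False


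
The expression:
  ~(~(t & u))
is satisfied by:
  {t: True, u: True}


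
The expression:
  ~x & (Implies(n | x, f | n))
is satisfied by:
  {x: False}


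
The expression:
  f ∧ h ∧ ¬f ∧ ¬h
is never true.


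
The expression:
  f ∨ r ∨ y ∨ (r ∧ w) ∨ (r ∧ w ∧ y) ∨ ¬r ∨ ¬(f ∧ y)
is always true.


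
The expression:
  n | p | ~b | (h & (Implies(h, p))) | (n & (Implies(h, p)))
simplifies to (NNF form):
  n | p | ~b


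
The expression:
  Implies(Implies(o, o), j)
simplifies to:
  j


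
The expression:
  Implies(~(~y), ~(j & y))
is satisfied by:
  {y: False, j: False}
  {j: True, y: False}
  {y: True, j: False}


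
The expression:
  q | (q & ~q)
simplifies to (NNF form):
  q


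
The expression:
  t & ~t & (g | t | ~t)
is never true.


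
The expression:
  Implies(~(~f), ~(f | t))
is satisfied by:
  {f: False}


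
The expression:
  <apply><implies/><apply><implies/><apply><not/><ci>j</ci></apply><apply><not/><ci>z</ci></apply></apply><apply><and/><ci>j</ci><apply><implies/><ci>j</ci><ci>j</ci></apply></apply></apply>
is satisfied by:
  {z: True, j: True}
  {z: True, j: False}
  {j: True, z: False}


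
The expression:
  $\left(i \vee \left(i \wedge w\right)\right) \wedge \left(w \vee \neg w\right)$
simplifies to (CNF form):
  $i$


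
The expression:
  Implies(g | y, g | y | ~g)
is always true.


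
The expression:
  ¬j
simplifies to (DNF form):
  ¬j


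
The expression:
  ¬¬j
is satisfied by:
  {j: True}


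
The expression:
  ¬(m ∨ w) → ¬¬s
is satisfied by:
  {s: True, m: True, w: True}
  {s: True, m: True, w: False}
  {s: True, w: True, m: False}
  {s: True, w: False, m: False}
  {m: True, w: True, s: False}
  {m: True, w: False, s: False}
  {w: True, m: False, s: False}


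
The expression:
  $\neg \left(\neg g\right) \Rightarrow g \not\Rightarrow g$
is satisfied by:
  {g: False}


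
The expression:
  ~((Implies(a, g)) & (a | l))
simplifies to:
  (a & ~g) | (~a & ~l)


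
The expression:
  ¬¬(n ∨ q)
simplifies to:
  n ∨ q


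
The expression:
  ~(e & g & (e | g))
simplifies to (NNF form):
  ~e | ~g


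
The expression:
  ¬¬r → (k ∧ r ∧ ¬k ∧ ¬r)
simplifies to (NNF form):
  ¬r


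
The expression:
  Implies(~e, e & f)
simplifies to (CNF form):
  e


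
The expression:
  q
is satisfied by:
  {q: True}


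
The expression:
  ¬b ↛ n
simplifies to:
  n ∨ ¬b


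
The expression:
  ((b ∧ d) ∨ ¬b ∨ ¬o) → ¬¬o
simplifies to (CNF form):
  o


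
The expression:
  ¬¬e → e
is always true.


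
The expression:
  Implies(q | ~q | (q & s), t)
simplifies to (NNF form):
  t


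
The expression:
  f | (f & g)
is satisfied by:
  {f: True}


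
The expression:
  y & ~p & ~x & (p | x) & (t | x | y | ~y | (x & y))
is never true.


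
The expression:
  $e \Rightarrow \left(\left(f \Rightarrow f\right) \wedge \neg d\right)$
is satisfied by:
  {e: False, d: False}
  {d: True, e: False}
  {e: True, d: False}


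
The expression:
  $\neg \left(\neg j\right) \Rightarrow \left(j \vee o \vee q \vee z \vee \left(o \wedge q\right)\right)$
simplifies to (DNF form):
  $\text{True}$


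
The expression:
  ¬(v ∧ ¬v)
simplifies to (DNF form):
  True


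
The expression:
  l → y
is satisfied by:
  {y: True, l: False}
  {l: False, y: False}
  {l: True, y: True}


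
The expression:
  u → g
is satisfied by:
  {g: True, u: False}
  {u: False, g: False}
  {u: True, g: True}


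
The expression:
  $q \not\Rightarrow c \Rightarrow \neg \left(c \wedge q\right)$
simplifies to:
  $\text{True}$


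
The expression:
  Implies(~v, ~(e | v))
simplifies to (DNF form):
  v | ~e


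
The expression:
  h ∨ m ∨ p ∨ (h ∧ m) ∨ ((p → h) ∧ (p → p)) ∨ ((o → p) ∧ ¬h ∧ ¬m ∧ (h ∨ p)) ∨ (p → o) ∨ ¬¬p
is always true.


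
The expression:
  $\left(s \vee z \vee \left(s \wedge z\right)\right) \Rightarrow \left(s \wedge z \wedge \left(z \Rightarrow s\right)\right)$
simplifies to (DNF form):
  $\left(s \wedge z\right) \vee \left(\neg s \wedge \neg z\right)$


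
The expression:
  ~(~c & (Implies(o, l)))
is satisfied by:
  {c: True, o: True, l: False}
  {c: True, o: False, l: False}
  {c: True, l: True, o: True}
  {c: True, l: True, o: False}
  {o: True, l: False, c: False}


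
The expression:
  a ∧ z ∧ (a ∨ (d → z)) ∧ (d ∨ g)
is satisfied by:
  {a: True, z: True, d: True, g: True}
  {a: True, z: True, d: True, g: False}
  {a: True, z: True, g: True, d: False}


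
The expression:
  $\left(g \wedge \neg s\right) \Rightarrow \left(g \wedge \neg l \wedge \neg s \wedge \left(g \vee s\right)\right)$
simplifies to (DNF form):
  $s \vee \neg g \vee \neg l$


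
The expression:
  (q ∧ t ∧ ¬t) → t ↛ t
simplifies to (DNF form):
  True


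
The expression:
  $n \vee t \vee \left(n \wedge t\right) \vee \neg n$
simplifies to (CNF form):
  $\text{True}$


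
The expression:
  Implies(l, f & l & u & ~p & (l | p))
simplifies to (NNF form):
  ~l | (f & u & ~p)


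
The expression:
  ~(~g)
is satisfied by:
  {g: True}


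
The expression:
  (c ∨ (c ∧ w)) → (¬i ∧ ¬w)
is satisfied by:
  {w: False, c: False, i: False}
  {i: True, w: False, c: False}
  {w: True, i: False, c: False}
  {i: True, w: True, c: False}
  {c: True, i: False, w: False}


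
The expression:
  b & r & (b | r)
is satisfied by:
  {r: True, b: True}


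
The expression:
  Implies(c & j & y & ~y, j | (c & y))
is always true.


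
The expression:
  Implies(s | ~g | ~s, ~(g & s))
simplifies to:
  ~g | ~s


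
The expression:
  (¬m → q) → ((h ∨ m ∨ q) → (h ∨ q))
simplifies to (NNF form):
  h ∨ q ∨ ¬m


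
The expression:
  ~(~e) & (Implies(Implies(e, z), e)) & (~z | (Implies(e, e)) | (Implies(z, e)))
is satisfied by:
  {e: True}


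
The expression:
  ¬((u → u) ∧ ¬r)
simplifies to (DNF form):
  r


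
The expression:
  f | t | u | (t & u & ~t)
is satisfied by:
  {t: True, u: True, f: True}
  {t: True, u: True, f: False}
  {t: True, f: True, u: False}
  {t: True, f: False, u: False}
  {u: True, f: True, t: False}
  {u: True, f: False, t: False}
  {f: True, u: False, t: False}


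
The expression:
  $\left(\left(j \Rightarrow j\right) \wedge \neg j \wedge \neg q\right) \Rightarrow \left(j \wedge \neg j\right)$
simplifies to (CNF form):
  $j \vee q$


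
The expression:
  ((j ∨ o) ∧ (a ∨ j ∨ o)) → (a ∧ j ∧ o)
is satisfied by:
  {a: True, j: False, o: False}
  {j: False, o: False, a: False}
  {a: True, o: True, j: True}


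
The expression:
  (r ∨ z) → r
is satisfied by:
  {r: True, z: False}
  {z: False, r: False}
  {z: True, r: True}


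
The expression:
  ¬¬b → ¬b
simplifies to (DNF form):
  ¬b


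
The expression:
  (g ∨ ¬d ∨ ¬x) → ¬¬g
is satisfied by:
  {x: True, g: True, d: True}
  {x: True, g: True, d: False}
  {g: True, d: True, x: False}
  {g: True, d: False, x: False}
  {x: True, d: True, g: False}


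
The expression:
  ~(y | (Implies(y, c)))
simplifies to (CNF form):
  False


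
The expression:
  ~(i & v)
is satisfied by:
  {v: False, i: False}
  {i: True, v: False}
  {v: True, i: False}


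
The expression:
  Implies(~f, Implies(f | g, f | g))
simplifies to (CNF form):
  True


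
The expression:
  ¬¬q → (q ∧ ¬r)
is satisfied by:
  {q: False, r: False}
  {r: True, q: False}
  {q: True, r: False}


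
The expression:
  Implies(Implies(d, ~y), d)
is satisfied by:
  {d: True}


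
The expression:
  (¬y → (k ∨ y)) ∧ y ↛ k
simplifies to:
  y ∧ ¬k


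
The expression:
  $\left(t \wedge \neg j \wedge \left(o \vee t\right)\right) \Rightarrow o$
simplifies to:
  $j \vee o \vee \neg t$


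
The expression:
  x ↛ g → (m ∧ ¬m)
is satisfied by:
  {g: True, x: False}
  {x: False, g: False}
  {x: True, g: True}


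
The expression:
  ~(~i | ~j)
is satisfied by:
  {i: True, j: True}


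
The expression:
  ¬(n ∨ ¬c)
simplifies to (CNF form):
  c ∧ ¬n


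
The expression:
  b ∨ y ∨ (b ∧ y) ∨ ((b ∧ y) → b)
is always true.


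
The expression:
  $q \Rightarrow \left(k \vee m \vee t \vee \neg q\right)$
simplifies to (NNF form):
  $k \vee m \vee t \vee \neg q$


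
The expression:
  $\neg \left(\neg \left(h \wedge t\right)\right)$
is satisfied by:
  {t: True, h: True}


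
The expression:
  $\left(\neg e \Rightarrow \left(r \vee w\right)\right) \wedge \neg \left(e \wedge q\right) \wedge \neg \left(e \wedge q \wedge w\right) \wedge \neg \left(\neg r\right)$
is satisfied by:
  {r: True, e: False, q: False}
  {r: True, q: True, e: False}
  {r: True, e: True, q: False}


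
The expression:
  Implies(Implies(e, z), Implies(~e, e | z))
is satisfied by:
  {z: True, e: True}
  {z: True, e: False}
  {e: True, z: False}


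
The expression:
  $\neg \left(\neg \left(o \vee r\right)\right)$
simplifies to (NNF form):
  $o \vee r$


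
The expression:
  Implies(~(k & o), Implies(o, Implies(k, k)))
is always true.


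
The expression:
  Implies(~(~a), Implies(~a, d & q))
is always true.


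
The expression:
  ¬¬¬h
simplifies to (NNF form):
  ¬h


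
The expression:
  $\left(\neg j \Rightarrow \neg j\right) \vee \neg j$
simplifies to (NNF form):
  $\text{True}$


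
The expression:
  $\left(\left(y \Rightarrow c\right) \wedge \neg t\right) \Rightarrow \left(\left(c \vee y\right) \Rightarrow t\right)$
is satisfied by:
  {t: True, c: False}
  {c: False, t: False}
  {c: True, t: True}


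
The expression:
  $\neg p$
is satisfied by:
  {p: False}


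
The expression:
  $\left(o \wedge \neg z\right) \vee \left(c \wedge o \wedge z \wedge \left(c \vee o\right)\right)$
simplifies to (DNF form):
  $\left(c \wedge o\right) \vee \left(o \wedge \neg z\right)$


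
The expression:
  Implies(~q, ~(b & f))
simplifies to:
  q | ~b | ~f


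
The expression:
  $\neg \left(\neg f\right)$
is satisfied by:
  {f: True}


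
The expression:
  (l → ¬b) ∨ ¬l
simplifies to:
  ¬b ∨ ¬l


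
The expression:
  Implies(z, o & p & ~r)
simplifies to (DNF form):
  ~z | (o & p & ~r)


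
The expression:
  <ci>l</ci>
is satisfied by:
  {l: True}


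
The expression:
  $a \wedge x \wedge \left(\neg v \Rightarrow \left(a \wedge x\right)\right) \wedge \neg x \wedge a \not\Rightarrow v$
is never true.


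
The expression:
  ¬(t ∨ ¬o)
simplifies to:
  o ∧ ¬t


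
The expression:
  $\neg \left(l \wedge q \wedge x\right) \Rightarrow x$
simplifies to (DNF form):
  $x$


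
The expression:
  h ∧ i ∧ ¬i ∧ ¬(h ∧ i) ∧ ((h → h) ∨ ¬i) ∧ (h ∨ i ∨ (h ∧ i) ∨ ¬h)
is never true.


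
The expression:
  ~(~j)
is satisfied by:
  {j: True}


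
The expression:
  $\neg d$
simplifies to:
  $\neg d$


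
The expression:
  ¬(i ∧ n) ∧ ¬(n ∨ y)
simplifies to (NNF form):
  ¬n ∧ ¬y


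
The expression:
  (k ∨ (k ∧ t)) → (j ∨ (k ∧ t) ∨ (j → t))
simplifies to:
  True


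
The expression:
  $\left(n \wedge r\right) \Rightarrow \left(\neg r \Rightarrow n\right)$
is always true.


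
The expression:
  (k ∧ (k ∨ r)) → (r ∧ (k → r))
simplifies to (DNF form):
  r ∨ ¬k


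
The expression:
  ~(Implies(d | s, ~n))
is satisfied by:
  {d: True, s: True, n: True}
  {d: True, n: True, s: False}
  {s: True, n: True, d: False}


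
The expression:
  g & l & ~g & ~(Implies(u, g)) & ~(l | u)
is never true.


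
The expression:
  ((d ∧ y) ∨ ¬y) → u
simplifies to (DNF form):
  u ∨ (y ∧ ¬d)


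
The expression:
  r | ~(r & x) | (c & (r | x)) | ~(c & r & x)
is always true.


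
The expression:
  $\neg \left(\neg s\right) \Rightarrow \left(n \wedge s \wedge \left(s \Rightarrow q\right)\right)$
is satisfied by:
  {n: True, q: True, s: False}
  {n: True, q: False, s: False}
  {q: True, n: False, s: False}
  {n: False, q: False, s: False}
  {n: True, s: True, q: True}


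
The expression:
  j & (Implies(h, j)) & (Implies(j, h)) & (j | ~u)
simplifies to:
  h & j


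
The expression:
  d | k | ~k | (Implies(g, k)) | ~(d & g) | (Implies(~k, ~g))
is always true.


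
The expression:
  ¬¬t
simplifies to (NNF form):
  t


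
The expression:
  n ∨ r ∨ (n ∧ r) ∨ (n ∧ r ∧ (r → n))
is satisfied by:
  {r: True, n: True}
  {r: True, n: False}
  {n: True, r: False}


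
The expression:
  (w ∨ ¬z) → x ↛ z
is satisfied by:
  {x: True, w: False, z: False}
  {z: True, w: False, x: True}
  {z: True, w: False, x: False}
  {x: True, w: True, z: False}


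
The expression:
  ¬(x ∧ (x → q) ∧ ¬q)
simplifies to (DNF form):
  True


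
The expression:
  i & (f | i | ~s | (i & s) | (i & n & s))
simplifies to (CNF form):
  i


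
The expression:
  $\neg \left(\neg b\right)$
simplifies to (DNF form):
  $b$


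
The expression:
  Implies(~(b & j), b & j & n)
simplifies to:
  b & j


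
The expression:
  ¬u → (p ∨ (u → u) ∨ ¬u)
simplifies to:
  True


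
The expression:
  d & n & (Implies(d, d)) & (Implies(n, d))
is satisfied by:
  {d: True, n: True}


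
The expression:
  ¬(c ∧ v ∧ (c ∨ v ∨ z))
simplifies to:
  ¬c ∨ ¬v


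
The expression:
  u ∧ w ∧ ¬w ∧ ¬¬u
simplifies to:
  False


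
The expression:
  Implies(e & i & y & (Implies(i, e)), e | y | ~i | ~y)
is always true.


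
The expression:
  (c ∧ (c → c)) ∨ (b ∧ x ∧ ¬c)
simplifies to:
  c ∨ (b ∧ x)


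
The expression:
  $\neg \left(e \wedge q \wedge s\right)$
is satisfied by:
  {s: False, e: False, q: False}
  {q: True, s: False, e: False}
  {e: True, s: False, q: False}
  {q: True, e: True, s: False}
  {s: True, q: False, e: False}
  {q: True, s: True, e: False}
  {e: True, s: True, q: False}


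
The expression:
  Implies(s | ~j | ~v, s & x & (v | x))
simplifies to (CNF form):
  (j | s) & (s | v) & (x | ~s)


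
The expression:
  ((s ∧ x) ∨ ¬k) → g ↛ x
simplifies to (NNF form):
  (g ∧ ¬x) ∨ (k ∧ ¬s) ∨ (k ∧ ¬x)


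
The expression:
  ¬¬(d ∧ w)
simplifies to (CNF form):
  d ∧ w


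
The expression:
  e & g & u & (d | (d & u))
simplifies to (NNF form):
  d & e & g & u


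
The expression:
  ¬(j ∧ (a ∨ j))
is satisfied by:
  {j: False}


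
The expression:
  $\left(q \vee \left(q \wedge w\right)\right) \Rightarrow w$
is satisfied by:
  {w: True, q: False}
  {q: False, w: False}
  {q: True, w: True}


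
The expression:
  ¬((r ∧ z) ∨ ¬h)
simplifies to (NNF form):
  h ∧ (¬r ∨ ¬z)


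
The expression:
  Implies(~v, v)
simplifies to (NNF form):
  v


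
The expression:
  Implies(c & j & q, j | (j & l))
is always true.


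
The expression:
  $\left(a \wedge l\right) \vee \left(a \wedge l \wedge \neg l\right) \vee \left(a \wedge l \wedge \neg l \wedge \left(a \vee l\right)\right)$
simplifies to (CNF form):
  $a \wedge l$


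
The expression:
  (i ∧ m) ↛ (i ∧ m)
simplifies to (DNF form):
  False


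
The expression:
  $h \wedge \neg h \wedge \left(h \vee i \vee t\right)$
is never true.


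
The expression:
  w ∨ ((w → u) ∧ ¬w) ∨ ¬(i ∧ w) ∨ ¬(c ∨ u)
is always true.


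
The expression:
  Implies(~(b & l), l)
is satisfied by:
  {l: True}


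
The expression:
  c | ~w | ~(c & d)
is always true.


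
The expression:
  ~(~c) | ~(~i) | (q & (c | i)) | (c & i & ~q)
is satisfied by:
  {i: True, c: True}
  {i: True, c: False}
  {c: True, i: False}


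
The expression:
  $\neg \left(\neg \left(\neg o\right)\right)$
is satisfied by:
  {o: False}


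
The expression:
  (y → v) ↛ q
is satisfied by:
  {v: True, q: False, y: False}
  {q: False, y: False, v: False}
  {y: True, v: True, q: False}


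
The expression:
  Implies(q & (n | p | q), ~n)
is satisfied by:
  {q: False, n: False}
  {n: True, q: False}
  {q: True, n: False}


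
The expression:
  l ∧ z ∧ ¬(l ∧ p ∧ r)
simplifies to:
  l ∧ z ∧ (¬p ∨ ¬r)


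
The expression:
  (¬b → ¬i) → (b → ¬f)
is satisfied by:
  {b: False, f: False}
  {f: True, b: False}
  {b: True, f: False}


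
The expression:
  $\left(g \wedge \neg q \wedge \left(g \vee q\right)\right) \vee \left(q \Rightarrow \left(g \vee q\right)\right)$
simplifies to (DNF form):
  $\text{True}$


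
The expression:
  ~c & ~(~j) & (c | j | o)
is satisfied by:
  {j: True, c: False}


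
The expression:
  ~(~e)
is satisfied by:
  {e: True}


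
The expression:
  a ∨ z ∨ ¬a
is always true.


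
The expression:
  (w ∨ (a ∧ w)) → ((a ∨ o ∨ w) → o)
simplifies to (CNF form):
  o ∨ ¬w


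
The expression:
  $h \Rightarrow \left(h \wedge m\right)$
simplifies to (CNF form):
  $m \vee \neg h$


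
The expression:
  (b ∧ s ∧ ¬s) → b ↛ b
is always true.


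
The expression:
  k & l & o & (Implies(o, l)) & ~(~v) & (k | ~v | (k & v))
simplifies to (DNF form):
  k & l & o & v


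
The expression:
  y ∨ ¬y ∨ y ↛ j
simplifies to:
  True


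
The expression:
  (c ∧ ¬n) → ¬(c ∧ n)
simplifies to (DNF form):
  True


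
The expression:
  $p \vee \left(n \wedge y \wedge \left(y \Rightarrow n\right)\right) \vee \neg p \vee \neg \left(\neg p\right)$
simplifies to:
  $\text{True}$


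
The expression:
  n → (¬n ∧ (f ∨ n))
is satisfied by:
  {n: False}


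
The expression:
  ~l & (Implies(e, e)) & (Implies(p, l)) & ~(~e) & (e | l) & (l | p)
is never true.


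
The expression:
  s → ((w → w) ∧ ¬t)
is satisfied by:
  {s: False, t: False}
  {t: True, s: False}
  {s: True, t: False}


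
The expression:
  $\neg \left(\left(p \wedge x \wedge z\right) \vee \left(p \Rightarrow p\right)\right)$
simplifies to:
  $\text{False}$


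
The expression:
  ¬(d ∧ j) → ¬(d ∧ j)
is always true.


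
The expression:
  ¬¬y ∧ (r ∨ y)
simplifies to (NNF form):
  y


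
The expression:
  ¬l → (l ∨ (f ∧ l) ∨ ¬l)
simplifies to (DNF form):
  True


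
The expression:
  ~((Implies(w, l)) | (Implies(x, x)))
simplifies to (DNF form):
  False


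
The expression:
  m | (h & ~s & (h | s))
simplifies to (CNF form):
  (h | m) & (m | ~s)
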